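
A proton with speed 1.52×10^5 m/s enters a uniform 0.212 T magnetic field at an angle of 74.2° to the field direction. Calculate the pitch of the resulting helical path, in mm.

The velocity component along B is v∥ = v cos74.2° = 4.14×10^4 m/s.
The cyclotron period T = 2πm/(qB) = 3.09×10^-7 s is set by m, q, B alone.
Pitch = v∥·T = (4.14×10^4)(3.09×10^-7) = 0.0128 m.

pitch ≈ 12.8 mm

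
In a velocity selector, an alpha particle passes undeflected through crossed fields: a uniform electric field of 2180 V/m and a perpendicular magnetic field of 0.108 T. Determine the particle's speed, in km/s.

v ≈ 20.2 km/s

For zero net force, qE = qvB, so v = E/B.
v = (2180) / (0.108) = 2.02×10^4 m/s.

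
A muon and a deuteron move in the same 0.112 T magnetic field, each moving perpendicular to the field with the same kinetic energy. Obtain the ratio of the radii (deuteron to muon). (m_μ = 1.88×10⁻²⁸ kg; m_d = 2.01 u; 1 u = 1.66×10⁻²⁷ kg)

ratio ≈ 4.21

r = √(2mK)/(qB) ⇒ at equal K, r ∝ √m/q.
r_{deuteron}/r_{muon} = 4.21.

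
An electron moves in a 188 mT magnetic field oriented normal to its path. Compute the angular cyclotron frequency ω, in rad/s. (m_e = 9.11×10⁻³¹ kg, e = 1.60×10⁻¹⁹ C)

ω = qB/m = (1×1.60×10^-19)(0.188) / (9.11×10^-31) = 3.30×10^10 rad/s.

ω ≈ 3.30×10^10 rad/s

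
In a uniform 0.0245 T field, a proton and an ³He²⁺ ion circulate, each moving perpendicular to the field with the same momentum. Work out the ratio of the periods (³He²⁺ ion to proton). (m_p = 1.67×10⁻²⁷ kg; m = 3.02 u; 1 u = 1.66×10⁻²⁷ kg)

T = 2πm/(qB) is independent of speed, so T₂/T₁ = (m₂/q₂)/(m₁/q₁).
T_{³He²⁺ ion}/T_{proton} = (5.01×10^-27/2e) / (1.67×10^-27/1e) = 1.50.

ratio ≈ 1.50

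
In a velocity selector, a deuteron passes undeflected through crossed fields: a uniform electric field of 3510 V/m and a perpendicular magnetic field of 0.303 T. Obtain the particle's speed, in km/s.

v ≈ 11.6 km/s

For zero net force, qE = qvB, so v = E/B.
v = (3510) / (0.303) = 1.16×10^4 m/s.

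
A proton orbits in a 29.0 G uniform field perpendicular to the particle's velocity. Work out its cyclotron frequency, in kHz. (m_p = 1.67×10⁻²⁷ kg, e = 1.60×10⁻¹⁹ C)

f ≈ 44.2 kHz

f = qB/(2πm) = (1×1.60×10^-19)(2.90×10^-3) / [2π(1.67×10^-27)] = 4.42×10^4 Hz.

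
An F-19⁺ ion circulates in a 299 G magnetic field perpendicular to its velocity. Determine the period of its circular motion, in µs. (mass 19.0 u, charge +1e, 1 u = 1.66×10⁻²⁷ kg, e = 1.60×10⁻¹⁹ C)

T ≈ 41.4 µs

The cyclotron period is independent of speed: T = 2πm/(qB).
T = 2π(3.15×10^-26) / [(1×1.60×10^-19)(0.0299)] = 4.14×10^-5 s.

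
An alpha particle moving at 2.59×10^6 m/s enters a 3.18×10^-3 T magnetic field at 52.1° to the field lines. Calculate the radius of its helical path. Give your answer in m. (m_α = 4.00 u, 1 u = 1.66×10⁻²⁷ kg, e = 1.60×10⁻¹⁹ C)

Only the perpendicular component v⊥ = v sin52.1° = 2.04×10^6 m/s is bent by the field.
r = m v⊥ /(qB) = (6.64×10^-27)(2.04×10^6) / [(2×1.60×10^-19)(3.18×10^-3)] = 13.3 m.

r ≈ 13.3 m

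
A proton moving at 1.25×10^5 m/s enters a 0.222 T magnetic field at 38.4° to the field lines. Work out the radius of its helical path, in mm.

r ≈ 3.65 mm

Only the perpendicular component v⊥ = v sin38.4° = 7.76×10^4 m/s is bent by the field.
r = m v⊥ /(qB) = (1.67×10^-27)(7.76×10^4) / [(1×1.60×10^-19)(0.222)] = 3.65×10^-3 m.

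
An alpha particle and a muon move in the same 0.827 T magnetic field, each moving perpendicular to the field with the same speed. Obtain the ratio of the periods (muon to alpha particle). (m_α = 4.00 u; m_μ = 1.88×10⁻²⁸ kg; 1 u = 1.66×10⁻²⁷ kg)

T = 2πm/(qB) is independent of speed, so T₂/T₁ = (m₂/q₂)/(m₁/q₁).
T_{muon}/T_{alpha particle} = (1.88×10^-28/1e) / (6.64×10^-27/2e) = 0.0566.

ratio ≈ 0.0566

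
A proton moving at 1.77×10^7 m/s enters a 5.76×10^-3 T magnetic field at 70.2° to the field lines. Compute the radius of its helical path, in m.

Only the perpendicular component v⊥ = v sin70.2° = 1.67×10^7 m/s is bent by the field.
r = m v⊥ /(qB) = (1.67×10^-27)(1.67×10^7) / [(1×1.60×10^-19)(5.76×10^-3)] = 30.2 m.

r ≈ 30.2 m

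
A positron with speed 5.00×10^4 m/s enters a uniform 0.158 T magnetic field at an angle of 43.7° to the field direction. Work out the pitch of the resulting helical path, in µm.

The velocity component along B is v∥ = v cos43.7° = 3.61×10^4 m/s.
The cyclotron period T = 2πm/(qB) = 2.26×10^-10 s is set by m, q, B alone.
Pitch = v∥·T = (3.61×10^4)(2.26×10^-10) = 8.18×10^-6 m.

pitch ≈ 8.18 µm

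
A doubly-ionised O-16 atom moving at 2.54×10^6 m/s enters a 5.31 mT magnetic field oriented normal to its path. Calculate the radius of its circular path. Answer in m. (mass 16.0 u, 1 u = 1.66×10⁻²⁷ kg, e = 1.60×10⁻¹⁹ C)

r ≈ 39.7 m

The magnetic force provides the centripetal force: qvB = mv²/r, so r = mv/(qB).
r = (2.66×10^-26 kg)(2.54×10^6 m/s) / [(2×1.60×10^-19 C)(5.31×10^-3 T)] = 39.7 m.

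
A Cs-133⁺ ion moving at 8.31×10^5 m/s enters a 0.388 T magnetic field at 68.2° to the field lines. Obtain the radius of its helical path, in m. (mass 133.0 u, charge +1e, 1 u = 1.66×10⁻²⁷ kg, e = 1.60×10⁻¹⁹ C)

r ≈ 2.74 m

Only the perpendicular component v⊥ = v sin68.2° = 7.72×10^5 m/s is bent by the field.
r = m v⊥ /(qB) = (2.21×10^-25)(7.72×10^5) / [(1×1.60×10^-19)(0.388)] = 2.74 m.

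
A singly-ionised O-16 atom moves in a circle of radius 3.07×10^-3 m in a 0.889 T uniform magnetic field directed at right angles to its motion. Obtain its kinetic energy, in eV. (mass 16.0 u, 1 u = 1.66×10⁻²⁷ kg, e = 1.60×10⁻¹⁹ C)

K ≈ 22.4 eV

v = qBr/m = (1×1.60×10^-19)(0.889)(3.07×10^-3) / (2.66×10^-26) = 1.64×10^4 m/s.
K = ½mv² = 0.5·(2.66×10^-26)·(1.64×10^4)² = 3.59×10^-18 J = 22.4 eV.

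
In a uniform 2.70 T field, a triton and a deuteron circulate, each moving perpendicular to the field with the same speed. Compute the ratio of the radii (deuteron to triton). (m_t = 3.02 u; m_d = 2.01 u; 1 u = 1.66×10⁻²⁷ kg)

r = mv/(qB) ⇒ at equal v, r ∝ m/q.
r_{deuteron}/r_{triton} = 0.666.

ratio ≈ 0.666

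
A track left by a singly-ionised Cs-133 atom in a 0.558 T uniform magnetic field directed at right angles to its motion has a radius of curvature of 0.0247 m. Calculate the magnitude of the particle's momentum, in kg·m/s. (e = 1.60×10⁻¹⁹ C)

Since qvB = mv²/r, the momentum p = mv = qBr.
p = (1×1.60×10^-19)(0.558)(0.0247) = 2.21×10^-21 kg·m/s.

p ≈ 2.21×10^-21 kg·m/s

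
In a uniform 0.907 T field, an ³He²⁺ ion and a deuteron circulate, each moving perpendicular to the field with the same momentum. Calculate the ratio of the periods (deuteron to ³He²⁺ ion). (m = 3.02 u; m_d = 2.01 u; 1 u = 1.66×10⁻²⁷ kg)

T = 2πm/(qB) is independent of speed, so T₂/T₁ = (m₂/q₂)/(m₁/q₁).
T_{deuteron}/T_{³He²⁺ ion} = (3.34×10^-27/1e) / (5.01×10^-27/2e) = 1.33.

ratio ≈ 1.33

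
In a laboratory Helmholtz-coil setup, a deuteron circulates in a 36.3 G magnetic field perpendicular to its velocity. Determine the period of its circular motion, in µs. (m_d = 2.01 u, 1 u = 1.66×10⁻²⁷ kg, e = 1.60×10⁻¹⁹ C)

The cyclotron period is independent of speed: T = 2πm/(qB).
T = 2π(3.34×10^-27) / [(1×1.60×10^-19)(3.63×10^-3)] = 3.61×10^-5 s.

T ≈ 36.1 µs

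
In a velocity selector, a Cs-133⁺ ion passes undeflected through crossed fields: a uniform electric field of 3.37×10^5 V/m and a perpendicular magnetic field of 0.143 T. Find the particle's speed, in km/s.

For zero net force, qE = qvB, so v = E/B.
v = (3.37×10^5) / (0.143) = 2.36×10^6 m/s.

v ≈ 2360 km/s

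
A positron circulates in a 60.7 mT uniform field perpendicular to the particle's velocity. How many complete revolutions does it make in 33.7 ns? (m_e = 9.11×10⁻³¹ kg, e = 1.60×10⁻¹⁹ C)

N = 57

T = 2πm/(qB) = 2π(9.11×10^-31) / [(1×1.60×10^-19)(0.0607)] = 5.8937×10^-10 s.
N = t/T = 3.37×10^-8 / 5.8937×10^-10 ≈ 57.18, so 57 complete revolutions.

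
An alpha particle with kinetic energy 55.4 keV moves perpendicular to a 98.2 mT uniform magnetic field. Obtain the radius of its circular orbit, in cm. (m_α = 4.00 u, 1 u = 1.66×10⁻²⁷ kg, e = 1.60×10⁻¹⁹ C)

r ≈ 34.5 cm

Convert the energy: K = 55.4 keV = 8.86×10^-15 J.
v = √(2K/m) = √(2·8.86×10^-15/6.64×10^-27) = 1.63×10^6 m/s.
r = mv/(qB) = (6.64×10^-27)(1.63×10^6) / [(2×1.60×10^-19)(0.0982)] = 0.345 m.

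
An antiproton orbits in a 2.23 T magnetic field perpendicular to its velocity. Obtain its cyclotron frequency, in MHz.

f = qB/(2πm) = (1×1.60×10^-19)(2.23) / [2π(1.67×10^-27)] = 3.40×10^7 Hz.

f ≈ 34.0 MHz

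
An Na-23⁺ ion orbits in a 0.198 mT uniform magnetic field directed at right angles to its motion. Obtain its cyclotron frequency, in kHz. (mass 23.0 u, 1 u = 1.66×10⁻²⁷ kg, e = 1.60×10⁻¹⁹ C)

f ≈ 0.132 kHz

f = qB/(2πm) = (1×1.60×10^-19)(1.98×10^-4) / [2π(3.82×10^-26)] = 132 Hz.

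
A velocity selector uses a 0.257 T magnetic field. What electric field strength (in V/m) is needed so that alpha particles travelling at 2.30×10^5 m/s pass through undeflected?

E ≈ 5.91×10^4 V/m

qE = qvB ⇒ E = vB = (2.30×10^5)(0.257) = 5.91×10^4 V/m.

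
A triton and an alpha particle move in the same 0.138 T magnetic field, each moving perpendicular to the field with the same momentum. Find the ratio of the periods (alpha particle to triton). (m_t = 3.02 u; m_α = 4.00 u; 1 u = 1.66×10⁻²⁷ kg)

ratio ≈ 0.662

T = 2πm/(qB) is independent of speed, so T₂/T₁ = (m₂/q₂)/(m₁/q₁).
T_{alpha particle}/T_{triton} = (6.64×10^-27/2e) / (5.01×10^-27/1e) = 0.662.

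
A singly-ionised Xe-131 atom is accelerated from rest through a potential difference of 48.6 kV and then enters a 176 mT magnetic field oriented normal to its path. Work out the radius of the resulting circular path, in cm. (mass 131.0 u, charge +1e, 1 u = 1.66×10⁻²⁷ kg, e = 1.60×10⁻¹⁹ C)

The kinetic energy gained is K = qV = (1×1.60×10^-19)(4.86×10^4) = 7.78×10^-15 J.
v = √(2K/m) = 2.67×10^5 m/s.
r = mv/(qB) = (2.17×10^-25)(2.67×10^5) / [(1×1.60×10^-19)(0.176)] = 2.07 m.

r ≈ 207 cm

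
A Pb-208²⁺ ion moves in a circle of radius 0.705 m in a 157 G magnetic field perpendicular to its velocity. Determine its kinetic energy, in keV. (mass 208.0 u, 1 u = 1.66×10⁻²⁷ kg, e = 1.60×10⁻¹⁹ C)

v = qBr/m = (2×1.60×10^-19)(0.0157)(0.705) / (3.45×10^-25) = 1.03×10^4 m/s.
K = ½mv² = 0.5·(3.45×10^-25)·(1.03×10^4)² = 1.82×10^-17 J = 0.114 keV.

K ≈ 0.114 keV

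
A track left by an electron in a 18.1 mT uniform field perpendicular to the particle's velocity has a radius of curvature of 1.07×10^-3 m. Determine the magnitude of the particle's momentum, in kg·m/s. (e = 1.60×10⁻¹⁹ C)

p ≈ 3.10×10^-24 kg·m/s

Since qvB = mv²/r, the momentum p = mv = qBr.
p = (1×1.60×10^-19)(0.0181)(1.07×10^-3) = 3.10×10^-24 kg·m/s.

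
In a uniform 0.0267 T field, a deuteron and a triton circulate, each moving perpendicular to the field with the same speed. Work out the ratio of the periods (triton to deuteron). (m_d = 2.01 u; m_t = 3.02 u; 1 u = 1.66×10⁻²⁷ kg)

T = 2πm/(qB) is independent of speed, so T₂/T₁ = (m₂/q₂)/(m₁/q₁).
T_{triton}/T_{deuteron} = (5.01×10^-27/1e) / (3.34×10^-27/1e) = 1.50.

ratio ≈ 1.50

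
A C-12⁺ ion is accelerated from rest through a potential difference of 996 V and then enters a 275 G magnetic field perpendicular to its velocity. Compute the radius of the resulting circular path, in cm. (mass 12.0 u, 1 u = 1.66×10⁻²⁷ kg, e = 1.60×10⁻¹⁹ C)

r ≈ 57.3 cm

The kinetic energy gained is K = qV = (1×1.60×10^-19)(996) = 1.59×10^-16 J.
v = √(2K/m) = 1.26×10^5 m/s.
r = mv/(qB) = (1.99×10^-26)(1.26×10^5) / [(1×1.60×10^-19)(0.0275)] = 0.573 m.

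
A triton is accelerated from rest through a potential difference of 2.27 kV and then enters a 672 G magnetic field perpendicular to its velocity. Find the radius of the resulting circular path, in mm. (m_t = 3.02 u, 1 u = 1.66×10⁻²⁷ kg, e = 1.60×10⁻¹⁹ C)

r ≈ 177 mm

The kinetic energy gained is K = qV = (1×1.60×10^-19)(2270) = 3.63×10^-16 J.
v = √(2K/m) = 3.81×10^5 m/s.
r = mv/(qB) = (5.01×10^-27)(3.81×10^5) / [(1×1.60×10^-19)(0.0672)] = 0.177 m.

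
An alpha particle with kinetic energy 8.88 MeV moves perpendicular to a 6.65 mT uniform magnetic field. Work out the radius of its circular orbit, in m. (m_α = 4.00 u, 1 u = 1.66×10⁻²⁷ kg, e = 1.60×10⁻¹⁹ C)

Convert the energy: K = 8.88 MeV = 1.42×10^-12 J.
v = √(2K/m) = √(2·1.42×10^-12/6.64×10^-27) = 2.07×10^7 m/s.
r = mv/(qB) = (6.64×10^-27)(2.07×10^7) / [(2×1.60×10^-19)(6.65×10^-3)] = 64.5 m.

r ≈ 64.5 m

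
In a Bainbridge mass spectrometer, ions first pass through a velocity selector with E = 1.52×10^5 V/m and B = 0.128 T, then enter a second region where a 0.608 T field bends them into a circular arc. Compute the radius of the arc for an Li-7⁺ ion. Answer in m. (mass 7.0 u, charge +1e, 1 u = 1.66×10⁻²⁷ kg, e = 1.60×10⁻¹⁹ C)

r ≈ 0.142 m

The selector passes v = E/B = 1.52×10^5/0.128 = 1.19×10^6 m/s.
In the deflection region, r = mv/(qB₂) = (1.16×10^-26)(1.19×10^6) / [(1×1.60×10^-19)(0.608)] = 0.142 m.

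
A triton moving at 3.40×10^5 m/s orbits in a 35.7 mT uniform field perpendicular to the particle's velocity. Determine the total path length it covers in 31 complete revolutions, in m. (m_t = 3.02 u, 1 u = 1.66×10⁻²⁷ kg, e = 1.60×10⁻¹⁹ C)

L ≈ 58.1 m

r = mv/(qB) = 0.298 m, so one revolution covers 2πr = 1.87 m.
In 31 revolutions: L = 31·2πr = 58.1 m.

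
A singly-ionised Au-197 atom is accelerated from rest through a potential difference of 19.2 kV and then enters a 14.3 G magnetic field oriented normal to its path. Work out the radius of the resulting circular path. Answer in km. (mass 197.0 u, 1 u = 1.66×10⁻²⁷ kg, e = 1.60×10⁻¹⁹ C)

The kinetic energy gained is K = qV = (1×1.60×10^-19)(1.92×10^4) = 3.07×10^-15 J.
v = √(2K/m) = 1.37×10^5 m/s.
r = mv/(qB) = (3.27×10^-25)(1.37×10^5) / [(1×1.60×10^-19)(1.43×10^-3)] = 196 m.

r ≈ 0.196 km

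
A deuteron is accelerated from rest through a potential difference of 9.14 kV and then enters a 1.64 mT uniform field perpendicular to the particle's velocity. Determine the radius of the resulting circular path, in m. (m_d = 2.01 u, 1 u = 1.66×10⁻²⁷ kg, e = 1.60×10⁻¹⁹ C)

r ≈ 11.9 m

The kinetic energy gained is K = qV = (1×1.60×10^-19)(9140) = 1.46×10^-15 J.
v = √(2K/m) = 9.36×10^5 m/s.
r = mv/(qB) = (3.34×10^-27)(9.36×10^5) / [(1×1.60×10^-19)(1.64×10^-3)] = 11.9 m.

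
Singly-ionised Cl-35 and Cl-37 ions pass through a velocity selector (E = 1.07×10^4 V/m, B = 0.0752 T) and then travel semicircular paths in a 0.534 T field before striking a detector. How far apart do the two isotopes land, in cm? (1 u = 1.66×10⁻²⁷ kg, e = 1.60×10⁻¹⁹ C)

Δd ≈ 1.11 cm

Both emerge at v = E/B₁ = 1.42×10^5 m/s.
r = mv/(qB₂), so r₁ = 0.096757 m and r₂ = 0.10229 m, giving Δr = 5.53×10^-3 m.
After a semicircle each ion lands a diameter 2r from the entry slit, so the separation is 2Δr = 0.0111 m.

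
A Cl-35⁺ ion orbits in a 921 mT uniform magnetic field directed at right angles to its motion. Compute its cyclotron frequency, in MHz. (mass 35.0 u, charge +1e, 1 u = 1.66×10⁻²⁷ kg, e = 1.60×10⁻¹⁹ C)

f = qB/(2πm) = (1×1.60×10^-19)(0.921) / [2π(5.81×10^-26)] = 4.04×10^5 Hz.

f ≈ 0.404 MHz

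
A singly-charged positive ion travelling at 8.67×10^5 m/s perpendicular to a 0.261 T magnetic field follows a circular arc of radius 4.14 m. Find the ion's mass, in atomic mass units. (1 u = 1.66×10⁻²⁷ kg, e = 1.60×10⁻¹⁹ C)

m ≈ 120 u

qvB = mv²/r ⇒ m = qBr/v.
m = (1×1.60×10^-19)(0.261)(4.14) / (8.67×10^5) = 1.99×10^-25 kg = 120 u.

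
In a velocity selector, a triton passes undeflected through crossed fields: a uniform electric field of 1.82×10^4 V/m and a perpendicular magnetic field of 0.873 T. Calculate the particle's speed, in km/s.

v ≈ 20.8 km/s

For zero net force, qE = qvB, so v = E/B.
v = (1.82×10^4) / (0.873) = 2.08×10^4 m/s.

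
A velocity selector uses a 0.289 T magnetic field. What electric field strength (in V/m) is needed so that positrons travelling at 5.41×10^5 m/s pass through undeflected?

qE = qvB ⇒ E = vB = (5.41×10^5)(0.289) = 1.56×10^5 V/m.

E ≈ 1.56×10^5 V/m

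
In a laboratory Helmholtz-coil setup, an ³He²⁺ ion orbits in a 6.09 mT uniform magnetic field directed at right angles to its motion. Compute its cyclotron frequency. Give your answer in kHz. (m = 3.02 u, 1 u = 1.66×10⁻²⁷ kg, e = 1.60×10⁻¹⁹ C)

f ≈ 61.9 kHz

f = qB/(2πm) = (2×1.60×10^-19)(6.09×10^-3) / [2π(5.01×10^-27)] = 6.19×10^4 Hz.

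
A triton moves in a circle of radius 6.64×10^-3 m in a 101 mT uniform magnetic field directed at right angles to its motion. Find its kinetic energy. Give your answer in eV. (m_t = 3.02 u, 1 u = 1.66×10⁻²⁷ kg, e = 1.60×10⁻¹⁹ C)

K ≈ 7.18 eV

v = qBr/m = (1×1.60×10^-19)(0.101)(6.64×10^-3) / (5.01×10^-27) = 2.14×10^4 m/s.
K = ½mv² = 0.5·(5.01×10^-27)·(2.14×10^4)² = 1.15×10^-18 J = 7.18 eV.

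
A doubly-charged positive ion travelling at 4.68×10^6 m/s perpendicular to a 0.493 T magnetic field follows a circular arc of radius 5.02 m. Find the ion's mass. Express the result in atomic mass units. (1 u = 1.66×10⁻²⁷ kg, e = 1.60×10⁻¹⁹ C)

m ≈ 102 u

qvB = mv²/r ⇒ m = qBr/v.
m = (2×1.60×10^-19)(0.493)(5.02) / (4.68×10^6) = 1.69×10^-25 kg = 102 u.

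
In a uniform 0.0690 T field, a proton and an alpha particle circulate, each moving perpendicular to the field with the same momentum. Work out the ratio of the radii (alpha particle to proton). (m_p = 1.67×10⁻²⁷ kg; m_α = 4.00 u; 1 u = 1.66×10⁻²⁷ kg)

ratio ≈ 0.500

r = p/(qB) ⇒ at equal p, r ∝ 1/q.
r_{alpha particle}/r_{proton} = 0.500.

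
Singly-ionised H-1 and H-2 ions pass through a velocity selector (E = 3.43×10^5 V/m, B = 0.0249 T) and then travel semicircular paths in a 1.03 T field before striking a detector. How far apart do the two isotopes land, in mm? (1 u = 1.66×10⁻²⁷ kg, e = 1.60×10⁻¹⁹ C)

Δd ≈ 278 mm

Both emerge at v = E/B₁ = 1.38×10^7 m/s.
r = mv/(qB₂), so r₁ = 0.139 m and r₂ = 0.278 m, giving Δr = 0.139 m.
After a semicircle each ion lands a diameter 2r from the entry slit, so the separation is 2Δr = 0.278 m.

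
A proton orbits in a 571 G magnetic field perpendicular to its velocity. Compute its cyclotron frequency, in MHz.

f ≈ 0.871 MHz

f = qB/(2πm) = (1×1.60×10^-19)(0.0571) / [2π(1.67×10^-27)] = 8.71×10^5 Hz.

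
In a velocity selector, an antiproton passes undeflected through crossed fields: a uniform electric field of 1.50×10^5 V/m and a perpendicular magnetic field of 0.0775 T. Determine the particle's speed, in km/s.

For zero net force, qE = qvB, so v = E/B.
v = (1.50×10^5) / (0.0775) = 1.94×10^6 m/s.

v ≈ 1940 km/s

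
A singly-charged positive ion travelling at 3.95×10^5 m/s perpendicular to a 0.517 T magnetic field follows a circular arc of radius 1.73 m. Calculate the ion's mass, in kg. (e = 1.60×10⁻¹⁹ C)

qvB = mv²/r ⇒ m = qBr/v.
m = (1×1.60×10^-19)(0.517)(1.73) / (3.95×10^5) = 3.62×10^-25 kg.

m ≈ 3.62×10^-25 kg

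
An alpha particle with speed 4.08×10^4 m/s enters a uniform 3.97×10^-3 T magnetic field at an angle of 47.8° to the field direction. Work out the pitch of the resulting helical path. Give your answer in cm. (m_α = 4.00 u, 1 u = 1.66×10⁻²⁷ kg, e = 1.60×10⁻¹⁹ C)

The velocity component along B is v∥ = v cos47.8° = 2.74×10^4 m/s.
The cyclotron period T = 2πm/(qB) = 3.28×10^-5 s is set by m, q, B alone.
Pitch = v∥·T = (2.74×10^4)(3.28×10^-5) = 0.900 m.

pitch ≈ 90.0 cm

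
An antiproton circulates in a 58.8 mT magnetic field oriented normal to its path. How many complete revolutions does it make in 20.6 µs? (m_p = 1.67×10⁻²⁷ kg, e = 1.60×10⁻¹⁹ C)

T = 2πm/(qB) = 2π(1.67×10^-27) / [(1×1.60×10^-19)(0.0588)] = 1.1153×10^-6 s.
N = t/T = 2.06×10^-5 / 1.1153×10^-6 ≈ 18.47, so 18 complete revolutions.

N = 18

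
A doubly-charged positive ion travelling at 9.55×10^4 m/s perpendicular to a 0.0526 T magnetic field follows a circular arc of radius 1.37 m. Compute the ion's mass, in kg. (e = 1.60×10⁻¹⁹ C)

qvB = mv²/r ⇒ m = qBr/v.
m = (2×1.60×10^-19)(0.0526)(1.37) / (9.55×10^4) = 2.41×10^-25 kg.

m ≈ 2.41×10^-25 kg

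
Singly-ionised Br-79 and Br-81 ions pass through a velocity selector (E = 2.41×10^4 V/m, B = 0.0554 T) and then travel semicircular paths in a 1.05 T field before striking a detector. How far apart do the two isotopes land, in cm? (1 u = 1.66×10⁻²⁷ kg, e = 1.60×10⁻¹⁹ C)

Δd ≈ 1.72 cm

Both emerge at v = E/B₁ = 4.35×10^5 m/s.
r = mv/(qB₂), so r₁ = 0.33957 m and r₂ = 0.34817 m, giving Δr = 8.60×10^-3 m.
After a semicircle each ion lands a diameter 2r from the entry slit, so the separation is 2Δr = 0.0172 m.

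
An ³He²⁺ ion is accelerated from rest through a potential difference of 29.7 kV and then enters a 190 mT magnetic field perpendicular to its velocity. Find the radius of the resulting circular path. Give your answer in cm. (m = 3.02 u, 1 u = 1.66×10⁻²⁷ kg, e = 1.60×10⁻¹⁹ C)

The kinetic energy gained is K = qV = (2×1.60×10^-19)(2.97×10^4) = 9.50×10^-15 J.
v = √(2K/m) = 1.95×10^6 m/s.
r = mv/(qB) = (5.01×10^-27)(1.95×10^6) / [(2×1.60×10^-19)(0.190)] = 0.161 m.

r ≈ 16.1 cm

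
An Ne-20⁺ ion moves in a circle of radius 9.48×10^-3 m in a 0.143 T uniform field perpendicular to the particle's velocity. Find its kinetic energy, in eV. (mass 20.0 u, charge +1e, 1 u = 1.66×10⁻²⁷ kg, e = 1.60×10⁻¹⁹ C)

v = qBr/m = (1×1.60×10^-19)(0.143)(9.48×10^-3) / (3.32×10^-26) = 6530 m/s.
K = ½mv² = 0.5·(3.32×10^-26)·(6530)² = 7.09×10^-19 J = 4.43 eV.

K ≈ 4.43 eV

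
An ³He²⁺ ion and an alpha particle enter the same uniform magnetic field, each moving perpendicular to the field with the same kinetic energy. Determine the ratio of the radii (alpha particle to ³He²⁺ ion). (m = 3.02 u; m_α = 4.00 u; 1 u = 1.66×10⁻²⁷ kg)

r = √(2mK)/(qB) ⇒ at equal K, r ∝ √m/q.
r_{alpha particle}/r_{³He²⁺ ion} = 1.15.

ratio ≈ 1.15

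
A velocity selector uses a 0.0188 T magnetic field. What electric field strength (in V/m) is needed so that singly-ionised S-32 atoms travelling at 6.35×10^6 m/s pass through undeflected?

E ≈ 1.19×10^5 V/m

qE = qvB ⇒ E = vB = (6.35×10^6)(0.0188) = 1.19×10^5 V/m.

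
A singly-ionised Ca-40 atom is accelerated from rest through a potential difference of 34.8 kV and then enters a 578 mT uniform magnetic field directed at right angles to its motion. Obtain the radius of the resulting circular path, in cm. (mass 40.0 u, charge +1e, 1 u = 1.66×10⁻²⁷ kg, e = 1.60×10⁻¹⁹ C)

The kinetic energy gained is K = qV = (1×1.60×10^-19)(3.48×10^4) = 5.57×10^-15 J.
v = √(2K/m) = 4.10×10^5 m/s.
r = mv/(qB) = (6.64×10^-26)(4.10×10^5) / [(1×1.60×10^-19)(0.578)] = 0.294 m.

r ≈ 29.4 cm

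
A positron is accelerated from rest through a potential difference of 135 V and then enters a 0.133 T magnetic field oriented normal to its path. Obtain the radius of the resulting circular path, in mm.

r ≈ 0.295 mm

The kinetic energy gained is K = qV = (1×1.60×10^-19)(135) = 2.16×10^-17 J.
v = √(2K/m) = 6.89×10^6 m/s.
r = mv/(qB) = (9.11×10^-31)(6.89×10^6) / [(1×1.60×10^-19)(0.133)] = 2.95×10^-4 m.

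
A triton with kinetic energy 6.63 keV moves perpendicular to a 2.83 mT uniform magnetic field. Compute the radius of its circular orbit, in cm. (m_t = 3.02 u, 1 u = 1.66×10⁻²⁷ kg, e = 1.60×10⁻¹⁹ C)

Convert the energy: K = 6.63 keV = 1.06×10^-15 J.
v = √(2K/m) = √(2·1.06×10^-15/5.01×10^-27) = 6.51×10^5 m/s.
r = mv/(qB) = (5.01×10^-27)(6.51×10^5) / [(1×1.60×10^-19)(2.83×10^-3)] = 7.20 m.

r ≈ 720 cm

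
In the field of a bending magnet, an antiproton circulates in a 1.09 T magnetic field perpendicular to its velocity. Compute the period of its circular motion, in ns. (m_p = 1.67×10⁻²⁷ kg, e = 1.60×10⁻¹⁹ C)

The cyclotron period is independent of speed: T = 2πm/(qB).
T = 2π(1.67×10^-27) / [(1×1.60×10^-19)(1.09)] = 6.02×10^-8 s.

T ≈ 60.2 ns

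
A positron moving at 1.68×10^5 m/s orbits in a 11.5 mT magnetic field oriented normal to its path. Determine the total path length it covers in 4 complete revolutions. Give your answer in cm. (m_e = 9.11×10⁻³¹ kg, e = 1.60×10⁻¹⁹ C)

L ≈ 0.209 cm

r = mv/(qB) = 8.32×10^-5 m, so one revolution covers 2πr = 5.23×10^-4 m.
In 4 revolutions: L = 4·2πr = 2.09×10^-3 m.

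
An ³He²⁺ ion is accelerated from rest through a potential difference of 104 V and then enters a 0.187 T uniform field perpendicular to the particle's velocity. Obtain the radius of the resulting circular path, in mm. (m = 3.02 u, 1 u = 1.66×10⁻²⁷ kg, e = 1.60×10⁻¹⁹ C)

The kinetic energy gained is K = qV = (2×1.60×10^-19)(104) = 3.33×10^-17 J.
v = √(2K/m) = 1.15×10^5 m/s.
r = mv/(qB) = (5.01×10^-27)(1.15×10^5) / [(2×1.60×10^-19)(0.187)] = 9.65×10^-3 m.

r ≈ 9.65 mm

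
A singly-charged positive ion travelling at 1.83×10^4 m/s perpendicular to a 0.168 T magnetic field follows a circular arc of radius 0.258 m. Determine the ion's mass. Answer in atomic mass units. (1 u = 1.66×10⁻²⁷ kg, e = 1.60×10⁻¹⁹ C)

qvB = mv²/r ⇒ m = qBr/v.
m = (1×1.60×10^-19)(0.168)(0.258) / (1.83×10^4) = 3.79×10^-25 kg = 228 u.

m ≈ 228 u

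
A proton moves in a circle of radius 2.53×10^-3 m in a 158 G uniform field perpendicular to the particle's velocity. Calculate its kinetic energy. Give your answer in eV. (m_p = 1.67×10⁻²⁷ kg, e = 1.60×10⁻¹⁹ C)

v = qBr/m = (1×1.60×10^-19)(0.0158)(2.53×10^-3) / (1.67×10^-27) = 3830 m/s.
K = ½mv² = 0.5·(1.67×10^-27)·(3830)² = 1.22×10^-20 J = 0.0765 eV.

K ≈ 0.0765 eV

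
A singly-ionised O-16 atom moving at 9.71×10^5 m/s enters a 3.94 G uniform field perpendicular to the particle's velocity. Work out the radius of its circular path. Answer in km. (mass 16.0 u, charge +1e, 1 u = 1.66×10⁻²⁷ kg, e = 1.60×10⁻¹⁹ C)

The magnetic force provides the centripetal force: qvB = mv²/r, so r = mv/(qB).
r = (2.66×10^-26 kg)(9.71×10^5 m/s) / [(1×1.60×10^-19 C)(3.94×10^-4 T)] = 409 m.

r ≈ 0.409 km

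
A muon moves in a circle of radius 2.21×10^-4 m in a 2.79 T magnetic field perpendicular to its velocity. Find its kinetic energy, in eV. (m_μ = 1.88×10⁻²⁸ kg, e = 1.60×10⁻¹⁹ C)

K ≈ 162 eV

v = qBr/m = (1×1.60×10^-19)(2.79)(2.21×10^-4) / (1.88×10^-28) = 5.25×10^5 m/s.
K = ½mv² = 0.5·(1.88×10^-28)·(5.25×10^5)² = 2.59×10^-17 J = 162 eV.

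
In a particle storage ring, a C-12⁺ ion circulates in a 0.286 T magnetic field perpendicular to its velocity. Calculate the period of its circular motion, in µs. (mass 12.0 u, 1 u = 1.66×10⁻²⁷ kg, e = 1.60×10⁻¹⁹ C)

T ≈ 2.74 µs

The cyclotron period is independent of speed: T = 2πm/(qB).
T = 2π(1.99×10^-26) / [(1×1.60×10^-19)(0.286)] = 2.74×10^-6 s.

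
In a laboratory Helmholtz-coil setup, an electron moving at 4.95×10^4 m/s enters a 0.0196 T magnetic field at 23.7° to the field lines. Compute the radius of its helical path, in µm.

r ≈ 5.78 µm

Only the perpendicular component v⊥ = v sin23.7° = 1.99×10^4 m/s is bent by the field.
r = m v⊥ /(qB) = (9.11×10^-31)(1.99×10^4) / [(1×1.60×10^-19)(0.0196)] = 5.78×10^-6 m.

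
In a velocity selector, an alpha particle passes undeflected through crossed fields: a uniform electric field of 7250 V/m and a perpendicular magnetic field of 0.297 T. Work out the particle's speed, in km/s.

v ≈ 24.4 km/s

For zero net force, qE = qvB, so v = E/B.
v = (7250) / (0.297) = 2.44×10^4 m/s.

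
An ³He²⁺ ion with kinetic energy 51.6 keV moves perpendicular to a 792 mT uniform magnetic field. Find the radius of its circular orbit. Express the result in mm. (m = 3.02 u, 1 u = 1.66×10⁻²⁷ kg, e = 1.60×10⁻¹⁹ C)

r ≈ 35.9 mm

Convert the energy: K = 51.6 keV = 8.26×10^-15 J.
v = √(2K/m) = √(2·8.26×10^-15/5.01×10^-27) = 1.81×10^6 m/s.
r = mv/(qB) = (5.01×10^-27)(1.81×10^6) / [(2×1.60×10^-19)(0.792)] = 0.0359 m.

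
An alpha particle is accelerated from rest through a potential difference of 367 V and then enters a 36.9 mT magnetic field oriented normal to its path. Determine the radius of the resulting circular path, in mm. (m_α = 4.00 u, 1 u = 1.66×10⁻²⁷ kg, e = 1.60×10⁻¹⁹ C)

The kinetic energy gained is K = qV = (2×1.60×10^-19)(367) = 1.17×10^-16 J.
v = √(2K/m) = 1.88×10^5 m/s.
r = mv/(qB) = (6.64×10^-27)(1.88×10^5) / [(2×1.60×10^-19)(0.0369)] = 0.106 m.

r ≈ 106 mm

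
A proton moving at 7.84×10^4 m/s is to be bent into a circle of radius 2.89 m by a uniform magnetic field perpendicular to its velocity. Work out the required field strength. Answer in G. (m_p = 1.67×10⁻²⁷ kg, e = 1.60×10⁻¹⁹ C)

B ≈ 2.83 G

qvB = mv²/r gives B = mv/(qr).
B = (1.67×10^-27)(7.84×10^4) / [(1×1.60×10^-19)(2.89)] = 2.83×10^-4 T.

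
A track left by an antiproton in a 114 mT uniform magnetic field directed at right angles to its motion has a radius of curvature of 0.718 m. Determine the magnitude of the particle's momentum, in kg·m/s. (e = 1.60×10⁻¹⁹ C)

p ≈ 1.31×10^-20 kg·m/s

Since qvB = mv²/r, the momentum p = mv = qBr.
p = (1×1.60×10^-19)(0.114)(0.718) = 1.31×10^-20 kg·m/s.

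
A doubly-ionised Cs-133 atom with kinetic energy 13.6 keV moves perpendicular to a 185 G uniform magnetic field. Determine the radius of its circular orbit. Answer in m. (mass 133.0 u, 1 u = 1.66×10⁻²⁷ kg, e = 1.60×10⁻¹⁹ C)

r ≈ 5.24 m

Convert the energy: K = 13.6 keV = 2.18×10^-15 J.
v = √(2K/m) = √(2·2.18×10^-15/2.21×10^-25) = 1.40×10^5 m/s.
r = mv/(qB) = (2.21×10^-25)(1.40×10^5) / [(2×1.60×10^-19)(0.0185)] = 5.24 m.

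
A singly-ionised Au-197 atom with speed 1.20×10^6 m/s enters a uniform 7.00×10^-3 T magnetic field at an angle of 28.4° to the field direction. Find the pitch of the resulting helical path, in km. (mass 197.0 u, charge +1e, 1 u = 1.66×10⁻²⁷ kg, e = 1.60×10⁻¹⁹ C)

pitch ≈ 1.94 km

The velocity component along B is v∥ = v cos28.4° = 1.06×10^6 m/s.
The cyclotron period T = 2πm/(qB) = 1.83×10^-3 s is set by m, q, B alone.
Pitch = v∥·T = (1.06×10^6)(1.83×10^-3) = 1940 m.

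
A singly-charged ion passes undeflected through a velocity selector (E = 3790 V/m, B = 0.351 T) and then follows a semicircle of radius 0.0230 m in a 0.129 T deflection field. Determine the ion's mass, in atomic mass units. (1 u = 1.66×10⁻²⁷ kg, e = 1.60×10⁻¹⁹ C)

v = E/B₁ = 1.08×10^4 m/s.
From r = mv/(qB₂), m = qB₂r/v = (1×1.60×10^-19)(0.129)(0.0230) / (1.08×10^4) = 4.40×10^-26 kg.
In atomic mass units: m = 4.40×10^-26 / 1.66×10^-27 = 26.5 u.

m ≈ 26.5 u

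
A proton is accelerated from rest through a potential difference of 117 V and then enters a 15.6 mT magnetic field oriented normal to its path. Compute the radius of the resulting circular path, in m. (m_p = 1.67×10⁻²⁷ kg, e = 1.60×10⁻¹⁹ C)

r ≈ 0.100 m

The kinetic energy gained is K = qV = (1×1.60×10^-19)(117) = 1.87×10^-17 J.
v = √(2K/m) = 1.50×10^5 m/s.
r = mv/(qB) = (1.67×10^-27)(1.50×10^5) / [(1×1.60×10^-19)(0.0156)] = 0.100 m.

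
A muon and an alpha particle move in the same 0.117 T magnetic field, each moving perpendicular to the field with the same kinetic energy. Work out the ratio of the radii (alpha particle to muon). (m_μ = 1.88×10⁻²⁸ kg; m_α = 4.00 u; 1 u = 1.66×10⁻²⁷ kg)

ratio ≈ 2.97

r = √(2mK)/(qB) ⇒ at equal K, r ∝ √m/q.
r_{alpha particle}/r_{muon} = 2.97.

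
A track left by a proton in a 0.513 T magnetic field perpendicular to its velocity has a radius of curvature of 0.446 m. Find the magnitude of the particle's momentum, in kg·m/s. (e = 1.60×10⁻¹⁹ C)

Since qvB = mv²/r, the momentum p = mv = qBr.
p = (1×1.60×10^-19)(0.513)(0.446) = 3.66×10^-20 kg·m/s.

p ≈ 3.66×10^-20 kg·m/s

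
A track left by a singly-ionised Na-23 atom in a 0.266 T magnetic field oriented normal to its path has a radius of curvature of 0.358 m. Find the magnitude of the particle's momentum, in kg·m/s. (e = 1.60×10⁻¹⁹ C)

Since qvB = mv²/r, the momentum p = mv = qBr.
p = (1×1.60×10^-19)(0.266)(0.358) = 1.52×10^-20 kg·m/s.

p ≈ 1.52×10^-20 kg·m/s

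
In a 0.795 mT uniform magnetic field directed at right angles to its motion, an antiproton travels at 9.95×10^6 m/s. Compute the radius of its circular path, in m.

r ≈ 131 m

The magnetic force provides the centripetal force: qvB = mv²/r, so r = mv/(qB).
r = (1.67×10^-27 kg)(9.95×10^6 m/s) / [(1×1.60×10^-19 C)(7.95×10^-4 T)] = 131 m.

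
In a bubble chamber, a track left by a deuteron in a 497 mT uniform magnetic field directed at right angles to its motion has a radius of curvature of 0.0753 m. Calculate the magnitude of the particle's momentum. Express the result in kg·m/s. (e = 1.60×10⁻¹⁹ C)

p ≈ 5.99×10^-21 kg·m/s

Since qvB = mv²/r, the momentum p = mv = qBr.
p = (1×1.60×10^-19)(0.497)(0.0753) = 5.99×10^-21 kg·m/s.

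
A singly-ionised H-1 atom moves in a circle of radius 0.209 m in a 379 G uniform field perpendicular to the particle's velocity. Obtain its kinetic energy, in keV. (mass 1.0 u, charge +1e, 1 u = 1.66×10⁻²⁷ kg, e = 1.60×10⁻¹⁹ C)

v = qBr/m = (1×1.60×10^-19)(0.0379)(0.209) / (1.66×10^-27) = 7.63×10^5 m/s.
K = ½mv² = 0.5·(1.66×10^-27)·(7.63×10^5)² = 4.84×10^-16 J = 3.02 keV.

K ≈ 3.02 keV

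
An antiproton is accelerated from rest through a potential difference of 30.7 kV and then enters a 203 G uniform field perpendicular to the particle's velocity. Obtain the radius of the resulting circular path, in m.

The kinetic energy gained is K = qV = (1×1.60×10^-19)(3.07×10^4) = 4.91×10^-15 J.
v = √(2K/m) = 2.43×10^6 m/s.
r = mv/(qB) = (1.67×10^-27)(2.43×10^6) / [(1×1.60×10^-19)(0.0203)] = 1.25 m.

r ≈ 1.25 m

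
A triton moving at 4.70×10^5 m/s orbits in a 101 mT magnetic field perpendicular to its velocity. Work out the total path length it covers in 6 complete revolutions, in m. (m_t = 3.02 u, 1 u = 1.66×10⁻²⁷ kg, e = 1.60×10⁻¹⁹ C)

r = mv/(qB) = 0.146 m, so one revolution covers 2πr = 0.916 m.
In 6 revolutions: L = 6·2πr = 5.50 m.

L ≈ 5.50 m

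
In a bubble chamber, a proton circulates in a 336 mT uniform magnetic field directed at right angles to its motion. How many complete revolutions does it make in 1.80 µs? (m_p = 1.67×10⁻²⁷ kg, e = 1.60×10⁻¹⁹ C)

T = 2πm/(qB) = 2π(1.67×10^-27) / [(1×1.60×10^-19)(0.336)] = 1.9518×10^-7 s.
N = t/T = 1.80×10^-6 / 1.9518×10^-7 ≈ 9.22, so 9 complete revolutions.

N = 9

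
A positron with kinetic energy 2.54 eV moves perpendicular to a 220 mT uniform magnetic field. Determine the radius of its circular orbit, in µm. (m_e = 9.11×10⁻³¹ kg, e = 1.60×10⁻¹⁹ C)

r ≈ 24.4 µm

Convert the energy: K = 2.54 eV = 4.06×10^-19 J.
v = √(2K/m) = √(2·4.06×10^-19/9.11×10^-31) = 9.45×10^5 m/s.
r = mv/(qB) = (9.11×10^-31)(9.45×10^5) / [(1×1.60×10^-19)(0.220)] = 2.44×10^-5 m.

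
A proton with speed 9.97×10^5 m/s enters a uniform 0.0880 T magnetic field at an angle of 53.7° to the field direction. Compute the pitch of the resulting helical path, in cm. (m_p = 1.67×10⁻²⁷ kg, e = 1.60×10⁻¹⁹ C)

The velocity component along B is v∥ = v cos53.7° = 5.90×10^5 m/s.
The cyclotron period T = 2πm/(qB) = 7.45×10^-7 s is set by m, q, B alone.
Pitch = v∥·T = (5.90×10^5)(7.45×10^-7) = 0.440 m.

pitch ≈ 44.0 cm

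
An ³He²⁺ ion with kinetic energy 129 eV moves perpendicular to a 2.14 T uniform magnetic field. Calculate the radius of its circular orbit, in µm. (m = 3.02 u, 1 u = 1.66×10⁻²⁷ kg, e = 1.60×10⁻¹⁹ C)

r ≈ 664 µm

Convert the energy: K = 129 eV = 2.06×10^-17 J.
v = √(2K/m) = √(2·2.06×10^-17/5.01×10^-27) = 9.07×10^4 m/s.
r = mv/(qB) = (5.01×10^-27)(9.07×10^4) / [(2×1.60×10^-19)(2.14)] = 6.64×10^-4 m.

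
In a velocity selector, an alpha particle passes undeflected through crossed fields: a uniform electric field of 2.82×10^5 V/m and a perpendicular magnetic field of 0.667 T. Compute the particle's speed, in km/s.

v ≈ 423 km/s

For zero net force, qE = qvB, so v = E/B.
v = (2.82×10^5) / (0.667) = 4.23×10^5 m/s.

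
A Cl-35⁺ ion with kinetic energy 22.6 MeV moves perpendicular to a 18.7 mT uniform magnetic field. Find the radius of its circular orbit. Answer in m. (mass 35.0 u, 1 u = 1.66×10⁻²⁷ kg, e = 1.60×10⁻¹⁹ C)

r ≈ 217 m

Convert the energy: K = 22.6 MeV = 3.62×10^-12 J.
v = √(2K/m) = √(2·3.62×10^-12/5.81×10^-26) = 1.12×10^7 m/s.
r = mv/(qB) = (5.81×10^-26)(1.12×10^7) / [(1×1.60×10^-19)(0.0187)] = 217 m.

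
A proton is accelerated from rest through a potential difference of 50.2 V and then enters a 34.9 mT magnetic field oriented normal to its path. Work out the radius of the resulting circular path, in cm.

The kinetic energy gained is K = qV = (1×1.60×10^-19)(50.2) = 8.03×10^-18 J.
v = √(2K/m) = 9.81×10^4 m/s.
r = mv/(qB) = (1.67×10^-27)(9.81×10^4) / [(1×1.60×10^-19)(0.0349)] = 0.0293 m.

r ≈ 2.93 cm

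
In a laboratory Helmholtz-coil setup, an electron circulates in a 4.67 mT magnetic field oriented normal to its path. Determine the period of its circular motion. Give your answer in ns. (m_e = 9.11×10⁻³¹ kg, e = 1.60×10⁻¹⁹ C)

The cyclotron period is independent of speed: T = 2πm/(qB).
T = 2π(9.11×10^-31) / [(1×1.60×10^-19)(4.67×10^-3)] = 7.66×10^-9 s.

T ≈ 7.66 ns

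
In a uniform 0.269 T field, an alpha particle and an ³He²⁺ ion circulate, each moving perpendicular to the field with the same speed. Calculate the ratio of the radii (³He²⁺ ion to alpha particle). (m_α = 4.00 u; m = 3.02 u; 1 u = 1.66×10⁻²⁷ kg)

ratio ≈ 0.755

r = mv/(qB) ⇒ at equal v, r ∝ m/q.
r_{³He²⁺ ion}/r_{alpha particle} = 0.755.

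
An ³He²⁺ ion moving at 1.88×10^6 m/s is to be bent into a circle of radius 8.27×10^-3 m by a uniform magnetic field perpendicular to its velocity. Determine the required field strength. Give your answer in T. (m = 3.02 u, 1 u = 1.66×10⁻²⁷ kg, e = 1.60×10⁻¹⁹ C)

qvB = mv²/r gives B = mv/(qr).
B = (5.01×10^-27)(1.88×10^6) / [(2×1.60×10^-19)(8.27×10^-3)] = 3.56 T.

B ≈ 3.56 T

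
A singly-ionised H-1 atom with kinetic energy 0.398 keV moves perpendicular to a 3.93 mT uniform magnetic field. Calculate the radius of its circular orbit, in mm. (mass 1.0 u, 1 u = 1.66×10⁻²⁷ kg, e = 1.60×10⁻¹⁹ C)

Convert the energy: K = 0.398 keV = 6.37×10^-17 J.
v = √(2K/m) = √(2·6.37×10^-17/1.66×10^-27) = 2.77×10^5 m/s.
r = mv/(qB) = (1.66×10^-27)(2.77×10^5) / [(1×1.60×10^-19)(3.93×10^-3)] = 0.731 m.

r ≈ 731 mm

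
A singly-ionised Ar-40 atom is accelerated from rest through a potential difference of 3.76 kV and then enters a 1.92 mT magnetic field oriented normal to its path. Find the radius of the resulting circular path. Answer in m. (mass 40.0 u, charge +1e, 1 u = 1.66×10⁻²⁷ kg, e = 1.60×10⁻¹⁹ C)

r ≈ 29.1 m

The kinetic energy gained is K = qV = (1×1.60×10^-19)(3760) = 6.02×10^-16 J.
v = √(2K/m) = 1.35×10^5 m/s.
r = mv/(qB) = (6.64×10^-26)(1.35×10^5) / [(1×1.60×10^-19)(1.92×10^-3)] = 29.1 m.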